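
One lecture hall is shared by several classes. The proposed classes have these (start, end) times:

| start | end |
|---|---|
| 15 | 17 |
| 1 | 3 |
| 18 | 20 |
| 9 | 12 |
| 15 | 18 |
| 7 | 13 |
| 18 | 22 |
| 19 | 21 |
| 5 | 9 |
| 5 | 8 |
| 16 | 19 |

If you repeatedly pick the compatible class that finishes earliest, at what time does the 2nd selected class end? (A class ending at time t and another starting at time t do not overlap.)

8

By end time: (1,3), (5,8), (5,9), (9,12), (7,13), (15,17), (15,18), (16,19), (18,20), (19,21), (18,22).
Pick (1,3); next start ≥ 3 → (5,8); next start ≥ 8 → (9,12); next start ≥ 12 → (15,17); next start ≥ 17 → (18,20).
Selected: (1,3) (5,8) (9,12) (15,17) (18,20)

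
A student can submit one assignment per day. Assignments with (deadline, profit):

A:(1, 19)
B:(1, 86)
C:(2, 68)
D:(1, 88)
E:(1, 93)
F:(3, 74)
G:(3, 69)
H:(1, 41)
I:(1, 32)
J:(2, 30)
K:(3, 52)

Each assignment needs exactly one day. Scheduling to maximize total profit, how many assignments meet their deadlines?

Sort by profit descending; place each in the latest free slot ≤ its deadline.
Profit order: E=93 D=88 B=86 F=74 G=69 C=68 K=52 H=41 I=32 J=30 A=19
Assign: E→slot 1, D skipped, B skipped, F→slot 3, G→slot 2, C skipped, K skipped, H skipped, I skipped, J skipped, A skipped.
Slots: [1:E] [2:G] [3:F]
3 of 11 scheduled.

3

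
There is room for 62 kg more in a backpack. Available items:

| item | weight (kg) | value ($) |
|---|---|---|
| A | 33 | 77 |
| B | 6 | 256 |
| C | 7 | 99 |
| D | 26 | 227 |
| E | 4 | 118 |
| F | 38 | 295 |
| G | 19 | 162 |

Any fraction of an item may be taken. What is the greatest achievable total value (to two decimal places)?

Order: B (256/6=42.67) > E (118/4=29.50) > C (99/7=14.14) > D (227/26=8.73) > G (162/19=8.53) > F (295/38=7.76) > A (77/33=2.33)
Fill: take B (6 @ 256) → take E (4 @ 118) → take C (7 @ 99) → take D (26 @ 227) → take G (19 @ 162); 62/62 used.
Total value = 862.00

862.00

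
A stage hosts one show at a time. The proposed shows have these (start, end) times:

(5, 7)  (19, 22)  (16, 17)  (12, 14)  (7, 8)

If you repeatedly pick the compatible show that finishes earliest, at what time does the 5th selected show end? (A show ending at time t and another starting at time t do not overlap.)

Order by finish time; keep every interval that doesn't clash with the previous kept one.
By end time: (5,7), (7,8), (12,14), (16,17), (19,22).
Pick (5,7); next start ≥ 7 → (7,8); next start ≥ 8 → (12,14); next start ≥ 14 → (16,17); next start ≥ 17 → (19,22).
Selected: (5,7) (7,8) (12,14) (16,17) (19,22)

22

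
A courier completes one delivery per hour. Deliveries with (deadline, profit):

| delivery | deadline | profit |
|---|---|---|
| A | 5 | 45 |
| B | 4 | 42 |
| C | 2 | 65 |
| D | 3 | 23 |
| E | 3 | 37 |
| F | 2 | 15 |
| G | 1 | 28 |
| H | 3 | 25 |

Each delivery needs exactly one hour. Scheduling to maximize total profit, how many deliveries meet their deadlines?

Profit order: C=65 A=45 B=42 E=37 G=28 H=25 D=23 F=15
Assign: C→slot 2, A→slot 5, B→slot 4, E→slot 3, G→slot 1, H skipped, D skipped, F skipped.
Slots: [1:G] [2:C] [3:E] [4:B] [5:A]
5 of 8 scheduled.

5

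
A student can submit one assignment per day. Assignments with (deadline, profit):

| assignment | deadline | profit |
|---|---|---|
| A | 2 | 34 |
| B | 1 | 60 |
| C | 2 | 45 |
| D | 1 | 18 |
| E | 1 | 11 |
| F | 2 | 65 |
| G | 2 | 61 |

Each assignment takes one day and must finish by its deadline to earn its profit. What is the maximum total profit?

126

Profit order: F=65 G=61 B=60 C=45 A=34 D=18 E=11
Assign: F→slot 2, G→slot 1, B skipped, C skipped, A skipped, D skipped, E skipped.
Slots: [1:G] [2:F]
Profit = 61 + 65 = 126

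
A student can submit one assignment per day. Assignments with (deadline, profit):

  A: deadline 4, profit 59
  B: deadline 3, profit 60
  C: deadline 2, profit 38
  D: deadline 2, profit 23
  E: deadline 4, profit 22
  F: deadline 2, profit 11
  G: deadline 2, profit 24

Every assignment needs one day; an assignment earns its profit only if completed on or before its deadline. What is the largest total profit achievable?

Sort by profit descending; place each in the latest free slot ≤ its deadline.
By profit: B(d3,60), A(d4,59), C(d2,38), G(d2,24), D(d2,23), E(d4,22), F(d2,11)
B→slot 3; A→slot 4; C→slot 2; G→slot 1; D skipped; E skipped; F skipped.
Profit = 24 + 38 + 60 + 59 = 181

181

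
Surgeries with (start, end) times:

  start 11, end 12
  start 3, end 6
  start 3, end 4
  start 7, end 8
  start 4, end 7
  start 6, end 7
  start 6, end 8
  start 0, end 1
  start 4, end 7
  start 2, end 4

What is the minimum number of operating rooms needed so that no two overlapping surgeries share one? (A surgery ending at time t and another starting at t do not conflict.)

The answer is the maximum number of intervals overlapping at any instant.
Events (time:±→running): 0:+→1 1:-→0 2:+→1 3:+→2 3:+→3 4:-→2 4:-→1 4:+→2 4:+→3 6:-→2 6:+→3 6:+→4 … peak 4.

4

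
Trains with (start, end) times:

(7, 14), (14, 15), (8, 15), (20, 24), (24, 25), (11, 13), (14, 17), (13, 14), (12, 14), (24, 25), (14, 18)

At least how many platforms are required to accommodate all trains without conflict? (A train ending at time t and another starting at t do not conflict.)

4

The answer is the maximum number of intervals overlapping at any instant.
starts: [7, 8, 11, 12, 13, 14, 14, 14, 20, 24, 24]
ends:   [13, 14, 14, 14, 15, 15, 17, 18, 24, 25, 25]
s7→1 s8→2 s11→3 s12→4  — peak 4.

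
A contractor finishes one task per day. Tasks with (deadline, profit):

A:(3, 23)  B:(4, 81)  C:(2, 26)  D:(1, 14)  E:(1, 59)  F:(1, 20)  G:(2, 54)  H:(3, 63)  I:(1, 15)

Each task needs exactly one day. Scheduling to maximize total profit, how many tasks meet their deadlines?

Profit order: B=81 H=63 E=59 G=54 C=26 A=23 F=20 I=15 D=14
Assign: B→slot 4, H→slot 3, E→slot 1, G→slot 2, C skipped, A skipped, F skipped, I skipped, D skipped.
Slots: [1:E] [2:G] [3:H] [4:B]
4 of 9 scheduled.

4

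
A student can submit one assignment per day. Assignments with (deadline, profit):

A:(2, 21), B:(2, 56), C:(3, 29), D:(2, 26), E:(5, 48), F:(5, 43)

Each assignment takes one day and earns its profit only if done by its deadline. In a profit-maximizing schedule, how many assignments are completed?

5

Profit order: B=56 E=48 F=43 C=29 D=26 A=21
Assign: B→slot 2, E→slot 5, F→slot 4, C→slot 3, D→slot 1, A skipped.
Slots: [1:D] [2:B] [3:C] [4:F] [5:E]
5 of 6 scheduled.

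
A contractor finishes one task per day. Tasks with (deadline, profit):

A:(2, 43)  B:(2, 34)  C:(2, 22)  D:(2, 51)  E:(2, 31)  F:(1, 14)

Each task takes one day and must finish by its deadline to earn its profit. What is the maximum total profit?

94

Profit order: D=51 A=43 B=34 E=31 C=22 F=14
Assign: D→slot 2, A→slot 1, B skipped, E skipped, C skipped, F skipped.
Slots: [1:A] [2:D]
Profit = 43 + 51 = 94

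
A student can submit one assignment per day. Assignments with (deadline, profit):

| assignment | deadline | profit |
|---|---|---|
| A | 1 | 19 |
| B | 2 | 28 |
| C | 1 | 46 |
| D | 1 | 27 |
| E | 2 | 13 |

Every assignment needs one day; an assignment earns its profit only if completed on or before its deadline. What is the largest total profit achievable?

74

By profit: C(d1,46), B(d2,28), D(d1,27), A(d1,19), E(d2,13)
C→slot 1; B→slot 2; D skipped; A skipped; E skipped.
Profit = 46 + 28 = 74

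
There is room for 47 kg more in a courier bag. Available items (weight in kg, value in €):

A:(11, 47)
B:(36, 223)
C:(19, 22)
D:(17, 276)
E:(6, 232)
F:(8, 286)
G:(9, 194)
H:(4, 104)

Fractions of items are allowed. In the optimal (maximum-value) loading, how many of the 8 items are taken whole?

5

Sort by value per unit weight and fill in that order.
Ratios (sorted): E 38.67, F 35.75, H 26.00, G 21.56, D 16.24, B 6.19, A 4.27, C 1.16
take E (6 @ 232); take F (8 @ 286); take H (4 @ 104); take G (9 @ 194); take D (17 @ 276); take 3/36 of B → 18.58. Capacity used 47/47.
5 item(s) taken whole; one partial (take 3/36 of B).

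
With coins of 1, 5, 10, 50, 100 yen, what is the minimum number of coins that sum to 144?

9

Greedy: take as many of the largest coin as possible, then repeat with the remainder.
144 − 1×100→44 − 4×10→4 − 4×1→0
Total coins = 1 + 4 + 4 = 9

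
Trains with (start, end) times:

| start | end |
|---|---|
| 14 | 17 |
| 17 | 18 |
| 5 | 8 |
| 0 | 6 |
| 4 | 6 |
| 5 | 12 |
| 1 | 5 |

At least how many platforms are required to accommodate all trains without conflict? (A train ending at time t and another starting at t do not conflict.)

4

starts: [0, 1, 4, 5, 5, 14, 17]
ends:   [5, 6, 6, 8, 12, 17, 18]
s0→1 s1→2 s4→3 e5→2 s5→3 s5→4  — peak 4.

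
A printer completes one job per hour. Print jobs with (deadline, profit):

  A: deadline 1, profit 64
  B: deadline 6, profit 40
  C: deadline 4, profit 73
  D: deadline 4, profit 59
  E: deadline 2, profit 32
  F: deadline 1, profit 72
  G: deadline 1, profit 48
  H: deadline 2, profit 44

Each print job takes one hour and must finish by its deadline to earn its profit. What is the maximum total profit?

288

By profit: C(d4,73), F(d1,72), A(d1,64), D(d4,59), G(d1,48), H(d2,44), B(d6,40), E(d2,32)
C→slot 4; F→slot 1; A skipped; D→slot 3; G skipped; H→slot 2; B→slot 6; E skipped.
Profit = 72 + 44 + 59 + 73 + 40 = 288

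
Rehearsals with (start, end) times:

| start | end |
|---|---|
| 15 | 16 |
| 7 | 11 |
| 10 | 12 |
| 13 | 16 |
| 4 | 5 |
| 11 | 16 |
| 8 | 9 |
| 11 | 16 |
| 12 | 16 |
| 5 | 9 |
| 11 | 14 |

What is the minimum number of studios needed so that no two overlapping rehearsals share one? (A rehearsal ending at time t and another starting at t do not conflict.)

Count concurrent intervals with a sweep; the peak is the room count.
Events (time:±→running): 4:+→1 5:-→0 5:+→1 7:+→2 8:+→3 9:-→2 9:-→1 10:+→2 11:-→1 11:+→2 11:+→3 11:+→4 12:-→3 12:+→4 13:+→5 … peak 5.

5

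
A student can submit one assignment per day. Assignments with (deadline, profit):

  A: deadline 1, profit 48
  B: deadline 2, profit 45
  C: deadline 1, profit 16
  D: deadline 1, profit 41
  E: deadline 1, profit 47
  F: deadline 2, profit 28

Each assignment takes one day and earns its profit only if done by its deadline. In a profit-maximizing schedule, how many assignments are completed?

2

Take jobs in profit order; each goes to the latest open slot no later than its deadline.
Profit order: A=48 E=47 B=45 D=41 F=28 C=16
Assign: A→slot 1, E skipped, B→slot 2, D skipped, F skipped, C skipped.
Slots: [1:A] [2:B]
2 of 6 scheduled.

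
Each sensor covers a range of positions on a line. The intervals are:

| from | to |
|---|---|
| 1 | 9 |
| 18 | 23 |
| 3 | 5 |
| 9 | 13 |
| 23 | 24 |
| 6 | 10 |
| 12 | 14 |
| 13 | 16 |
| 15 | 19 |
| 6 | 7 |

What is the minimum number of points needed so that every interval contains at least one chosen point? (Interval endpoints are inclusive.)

5

Process intervals by earliest right end; each time one isn't hit yet, stab at its right endpoint.
By right end: [3,5]  [6,7]  [1,9]  [6,10]  [9,13]  [12,14]  [13,16]  [15,19]  [18,23]  [23,24]
[3,5] uncovered → point at 5; [6,7] uncovered → point at 7; [9,13] uncovered → point at 13; [15,19] uncovered → point at 19; [23,24] uncovered → point at 24.
Points: 5, 7, 13, 19, 24 (5 total).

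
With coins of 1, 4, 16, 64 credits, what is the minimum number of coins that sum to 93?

6

93 − 1×64→29 − 1×16→13 − 3×4→1 − 1×1→0
Total coins = 1 + 1 + 3 + 1 = 6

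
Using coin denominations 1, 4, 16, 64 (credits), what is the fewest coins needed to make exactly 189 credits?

9

189 = 2×64 + 3×16 + 3×4 + 1×1
Total coins = 2 + 3 + 3 + 1 = 9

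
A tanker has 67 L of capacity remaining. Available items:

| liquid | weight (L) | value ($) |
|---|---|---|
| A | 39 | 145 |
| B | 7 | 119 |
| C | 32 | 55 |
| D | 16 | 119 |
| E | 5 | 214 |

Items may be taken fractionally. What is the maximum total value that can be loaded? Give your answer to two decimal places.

Greedy by value/weight ratio, highest first.
Ratios (sorted): E 42.80, B 17.00, D 7.44, A 3.72, C 1.72
take E (5 @ 214); take B (7 @ 119); take D (16 @ 119); take A (39 @ 145). Capacity used 67/67.
Total value = 597.00

597.00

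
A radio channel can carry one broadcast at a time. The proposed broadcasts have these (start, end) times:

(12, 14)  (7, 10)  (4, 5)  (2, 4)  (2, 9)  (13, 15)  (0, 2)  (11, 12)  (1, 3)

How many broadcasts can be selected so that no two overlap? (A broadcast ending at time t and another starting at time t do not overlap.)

Sorted by end: (0,2)  (1,3)  (2,4)  (4,5)  (2,9)  (7,10)  (11,12)  (12,14)  (13,15)
take (0,2); take (2,4); take (4,5); take (7,10); take (11,12); take (12,14).
Selected 6 broadcasts.

6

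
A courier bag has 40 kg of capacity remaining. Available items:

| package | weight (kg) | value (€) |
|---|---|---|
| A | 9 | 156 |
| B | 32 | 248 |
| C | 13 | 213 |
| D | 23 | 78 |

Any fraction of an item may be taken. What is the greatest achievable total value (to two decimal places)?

508.50

Greedy by value/weight ratio, highest first.
Order: A (156/9=17.33) > C (213/13=16.38) > B (248/32=7.75) > D (78/23=3.39)
Fill: take A (9 @ 156) → take C (13 @ 213) → take 18/32 of B → 139.50; 40/40 used.
Total value = 508.50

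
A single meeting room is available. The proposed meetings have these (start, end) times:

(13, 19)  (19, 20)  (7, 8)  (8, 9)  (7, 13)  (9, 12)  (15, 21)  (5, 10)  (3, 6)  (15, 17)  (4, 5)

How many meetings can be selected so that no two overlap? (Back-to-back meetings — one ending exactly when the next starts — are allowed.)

By end time: (4,5), (3,6), (7,8), (8,9), (5,10), (9,12), (7,13), (15,17), (13,19), (19,20), (15,21).
Pick (4,5); next start ≥ 5 → (7,8); next start ≥ 8 → (8,9); next start ≥ 9 → (9,12); next start ≥ 12 → (15,17); next start ≥ 17 → (19,20).
Selected 6 meetings.

6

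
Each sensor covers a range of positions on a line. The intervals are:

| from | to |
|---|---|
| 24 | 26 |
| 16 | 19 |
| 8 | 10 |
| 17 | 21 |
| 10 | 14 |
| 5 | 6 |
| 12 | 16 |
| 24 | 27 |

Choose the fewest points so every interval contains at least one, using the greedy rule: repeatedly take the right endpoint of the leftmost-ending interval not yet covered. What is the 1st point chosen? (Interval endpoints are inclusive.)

Sorted: [5,6] [8,10] [10,14] [12,16] [16,19] [17,21] [24,26] [24,27]
{[5,6]} hit by 6; {[8,10],[10,14]} hit by 10; {[12,16],[16,19]} hit by 16; {[17,21]} hit by 21; {[24,26],[24,27]} hit by 26.
Points: 6, 10, 16, 21, 26 (5 total).

6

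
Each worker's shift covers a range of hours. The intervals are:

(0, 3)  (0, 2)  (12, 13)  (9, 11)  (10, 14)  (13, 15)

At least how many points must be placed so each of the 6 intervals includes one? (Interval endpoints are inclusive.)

Sorted: [0,2] [0,3] [9,11] [12,13] [10,14] [13,15]
{[0,2],[0,3]} hit by 2; {[9,11]} hit by 11; {[12,13],[10,14],[13,15]} hit by 13.
Points: 2, 11, 13 (3 total).

3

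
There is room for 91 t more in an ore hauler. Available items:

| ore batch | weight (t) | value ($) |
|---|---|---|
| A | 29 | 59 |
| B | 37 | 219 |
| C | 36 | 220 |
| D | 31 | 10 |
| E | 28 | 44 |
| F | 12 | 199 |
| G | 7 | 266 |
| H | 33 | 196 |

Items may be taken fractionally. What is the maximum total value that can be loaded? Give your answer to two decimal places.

898.76

Greedy by value/weight ratio, highest first.
Order: G (266/7=38.00) > F (199/12=16.58) > C (220/36=6.11) > H (196/33=5.94) > B (219/37=5.92) > A (59/29=2.03) > E (44/28=1.57) > D (10/31=0.32)
Fill: take G (7 @ 266) → take F (12 @ 199) → take C (36 @ 220) → take H (33 @ 196) → take 3/37 of B → 17.76; 91/91 used.
Total value = 898.76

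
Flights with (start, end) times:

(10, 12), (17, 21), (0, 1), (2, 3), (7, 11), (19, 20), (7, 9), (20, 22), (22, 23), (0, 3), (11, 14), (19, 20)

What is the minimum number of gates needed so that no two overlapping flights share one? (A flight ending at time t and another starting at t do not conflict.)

starts: [0, 0, 2, 7, 7, 10, 11, 17, 19, 19, 20, 22]
ends:   [1, 3, 3, 9, 11, 12, 14, 20, 20, 21, 22, 23]
s0→1 s0→2 e1→1 s2→2 e3→1 e3→0 s7→1 s7→2 e9→1 s10→2 e11→1 s11→2 e12→1 e14→0 s17→1 s19→2 s19→3  — peak 3.

3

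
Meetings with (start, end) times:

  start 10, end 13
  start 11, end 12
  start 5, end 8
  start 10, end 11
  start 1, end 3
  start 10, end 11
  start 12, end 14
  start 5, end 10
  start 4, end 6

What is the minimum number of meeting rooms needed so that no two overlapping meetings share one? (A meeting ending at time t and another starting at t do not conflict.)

3

The answer is the maximum number of intervals overlapping at any instant.
starts: [1, 4, 5, 5, 10, 10, 10, 11, 12]
ends:   [3, 6, 8, 10, 11, 11, 12, 13, 14]
s1→1 e3→0 s4→1 s5→2 s5→3  — peak 3.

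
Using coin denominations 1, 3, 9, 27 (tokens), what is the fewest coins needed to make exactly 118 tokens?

6

Greedy: take as many of the largest coin as possible, then repeat with the remainder.
118 = 4×27 + 1×9 + 1×1
Total coins = 4 + 1 + 1 = 6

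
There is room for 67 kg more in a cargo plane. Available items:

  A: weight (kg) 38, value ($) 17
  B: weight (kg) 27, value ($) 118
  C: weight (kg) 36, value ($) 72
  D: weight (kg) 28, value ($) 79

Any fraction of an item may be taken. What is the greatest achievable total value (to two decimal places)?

221.00

Greedy by value/weight ratio, highest first.
Ratios (sorted): B 4.37, D 2.82, C 2.00, A 0.45
take B (27 @ 118); take D (28 @ 79); take 12/36 of C → 24.00. Capacity used 67/67.
Total value = 221.00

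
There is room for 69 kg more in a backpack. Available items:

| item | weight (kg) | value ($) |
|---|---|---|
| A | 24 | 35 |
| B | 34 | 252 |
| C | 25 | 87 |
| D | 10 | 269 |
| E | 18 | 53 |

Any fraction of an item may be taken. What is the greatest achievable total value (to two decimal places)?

Greedy by value/weight ratio, highest first.
Order: D (269/10=26.90) > B (252/34=7.41) > C (87/25=3.48) > E (53/18=2.94) > A (35/24=1.46)
Fill: take D (10 @ 269) → take B (34 @ 252) → take C (25 @ 87); 69/69 used.
Total value = 608.00

608.00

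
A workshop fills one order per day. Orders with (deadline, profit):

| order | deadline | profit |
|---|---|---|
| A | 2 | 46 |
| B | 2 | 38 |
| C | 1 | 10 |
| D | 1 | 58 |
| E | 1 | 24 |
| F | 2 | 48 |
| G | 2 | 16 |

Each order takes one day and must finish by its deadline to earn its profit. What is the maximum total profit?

Profit order: D=58 F=48 A=46 B=38 E=24 G=16 C=10
Assign: D→slot 1, F→slot 2, A skipped, B skipped, E skipped, G skipped, C skipped.
Slots: [1:D] [2:F]
Profit = 58 + 48 = 106

106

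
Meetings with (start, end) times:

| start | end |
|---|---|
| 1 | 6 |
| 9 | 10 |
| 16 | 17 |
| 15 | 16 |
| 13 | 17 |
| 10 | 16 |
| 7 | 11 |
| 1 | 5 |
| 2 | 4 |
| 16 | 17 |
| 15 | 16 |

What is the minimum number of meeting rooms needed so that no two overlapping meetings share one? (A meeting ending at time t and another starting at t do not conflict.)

4

starts: [1, 1, 2, 7, 9, 10, 13, 15, 15, 16, 16]
ends:   [4, 5, 6, 10, 11, 16, 16, 16, 17, 17, 17]
s1→1 s1→2 s2→3 e4→2 e5→1 e6→0 s7→1 s9→2 e10→1 s10→2 e11→1 s13→2 s15→3 s15→4  — peak 4.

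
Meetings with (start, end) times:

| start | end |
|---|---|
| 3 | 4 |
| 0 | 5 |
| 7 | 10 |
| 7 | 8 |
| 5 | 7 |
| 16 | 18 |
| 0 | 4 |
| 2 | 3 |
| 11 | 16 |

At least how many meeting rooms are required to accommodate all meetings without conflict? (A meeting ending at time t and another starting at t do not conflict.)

Events (time:±→running): 0:+→1 0:+→2 2:+→3 … peak 3.

3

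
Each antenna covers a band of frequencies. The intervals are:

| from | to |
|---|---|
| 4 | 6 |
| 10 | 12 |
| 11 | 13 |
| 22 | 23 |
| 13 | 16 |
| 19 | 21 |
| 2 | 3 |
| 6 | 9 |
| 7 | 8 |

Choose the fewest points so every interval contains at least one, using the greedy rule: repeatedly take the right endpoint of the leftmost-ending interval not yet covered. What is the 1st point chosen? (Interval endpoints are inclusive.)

3

Sort by right endpoint; whenever an interval is uncovered, place a point at its right end.
Sorted: [2,3] [4,6] [7,8] [6,9] [10,12] [11,13] [13,16] [19,21] [22,23]
{[2,3]} hit by 3; {[4,6]} hit by 6; {[7,8],[6,9]} hit by 8; {[10,12],[11,13]} hit by 12; {[13,16]} hit by 16; {[19,21]} hit by 21; {[22,23]} hit by 23.
Points: 3, 6, 8, 12, 16, 21, 23 (7 total).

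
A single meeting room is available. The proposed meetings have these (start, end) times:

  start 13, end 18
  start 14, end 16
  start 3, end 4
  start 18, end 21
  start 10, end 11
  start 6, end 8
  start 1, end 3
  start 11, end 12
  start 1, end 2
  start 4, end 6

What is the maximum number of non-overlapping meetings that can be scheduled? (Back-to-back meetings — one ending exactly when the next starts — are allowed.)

8

Greedy by earliest finish: after sorting by end time, pick each interval compatible with the last pick.
Sorted by end: (1,2)  (1,3)  (3,4)  (4,6)  (6,8)  (10,11)  (11,12)  (14,16)  (13,18)  (18,21)
take (1,2); take (3,4); take (4,6); take (6,8); take (10,11); take (11,12); take (14,16); skip (13,18); take (18,21).
Selected 8 meetings.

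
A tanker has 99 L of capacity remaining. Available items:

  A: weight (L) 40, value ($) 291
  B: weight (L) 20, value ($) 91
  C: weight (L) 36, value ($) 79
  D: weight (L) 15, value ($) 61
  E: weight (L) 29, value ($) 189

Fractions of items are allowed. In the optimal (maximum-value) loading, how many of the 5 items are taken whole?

3

Order: A (291/40=7.28) > E (189/29=6.52) > B (91/20=4.55) > D (61/15=4.07) > C (79/36=2.19)
Fill: take A (40 @ 291) → take E (29 @ 189) → take B (20 @ 91) → take 10/15 of D → 40.67; 99/99 used.
3 item(s) taken whole; one partial (take 10/15 of D).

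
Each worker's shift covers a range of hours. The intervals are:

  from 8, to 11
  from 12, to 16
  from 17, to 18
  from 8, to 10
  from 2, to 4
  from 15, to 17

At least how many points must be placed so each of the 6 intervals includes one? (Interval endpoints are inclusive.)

4

Sort by right endpoint; whenever an interval is uncovered, place a point at its right end.
By right end: [2,4]  [8,10]  [8,11]  [12,16]  [15,17]  [17,18]
[2,4] uncovered → point at 4; [8,10] uncovered → point at 10; [12,16] uncovered → point at 16; [17,18] uncovered → point at 18.
Points: 4, 10, 16, 18 (4 total).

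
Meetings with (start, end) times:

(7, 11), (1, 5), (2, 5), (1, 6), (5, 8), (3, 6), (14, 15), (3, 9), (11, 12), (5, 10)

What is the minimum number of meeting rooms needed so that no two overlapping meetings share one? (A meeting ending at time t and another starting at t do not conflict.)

5

The answer is the maximum number of intervals overlapping at any instant.
Events (time:±→running): 1:+→1 1:+→2 2:+→3 3:+→4 3:+→5 … peak 5.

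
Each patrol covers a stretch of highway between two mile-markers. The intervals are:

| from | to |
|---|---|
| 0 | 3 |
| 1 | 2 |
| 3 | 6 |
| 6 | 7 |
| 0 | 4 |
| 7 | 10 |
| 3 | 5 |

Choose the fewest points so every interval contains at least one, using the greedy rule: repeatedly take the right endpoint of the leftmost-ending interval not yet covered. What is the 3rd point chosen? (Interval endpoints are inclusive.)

Sorted: [1,2] [0,3] [0,4] [3,5] [3,6] [6,7] [7,10]
{[1,2],[0,3],[0,4]} hit by 2; {[3,5],[3,6]} hit by 5; {[6,7],[7,10]} hit by 7.
Points: 2, 5, 7 (3 total).

7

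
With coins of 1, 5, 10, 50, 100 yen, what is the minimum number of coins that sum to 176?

6

Greedy: take as many of the largest coin as possible, then repeat with the remainder.
176 − 1×100→76 − 1×50→26 − 2×10→6 − 1×5→1 − 1×1→0
Total coins = 1 + 1 + 2 + 1 + 1 = 6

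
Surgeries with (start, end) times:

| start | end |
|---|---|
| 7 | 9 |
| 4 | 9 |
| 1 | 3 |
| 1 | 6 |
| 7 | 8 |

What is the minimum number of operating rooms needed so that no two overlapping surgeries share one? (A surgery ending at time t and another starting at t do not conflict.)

The answer is the maximum number of intervals overlapping at any instant.
Events (time:±→running): 1:+→1 1:+→2 3:-→1 4:+→2 6:-→1 7:+→2 7:+→3 … peak 3.

3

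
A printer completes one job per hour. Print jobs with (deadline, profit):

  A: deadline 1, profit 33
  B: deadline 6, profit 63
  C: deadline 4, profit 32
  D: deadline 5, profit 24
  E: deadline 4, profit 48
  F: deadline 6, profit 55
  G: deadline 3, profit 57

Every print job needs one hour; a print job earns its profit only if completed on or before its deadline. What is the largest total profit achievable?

288

Take jobs in profit order; each goes to the latest open slot no later than its deadline.
By profit: B(d6,63), G(d3,57), F(d6,55), E(d4,48), A(d1,33), C(d4,32), D(d5,24)
B→slot 6; G→slot 3; F→slot 5; E→slot 4; A→slot 1; C→slot 2; D skipped.
Profit = 33 + 32 + 57 + 48 + 55 + 63 = 288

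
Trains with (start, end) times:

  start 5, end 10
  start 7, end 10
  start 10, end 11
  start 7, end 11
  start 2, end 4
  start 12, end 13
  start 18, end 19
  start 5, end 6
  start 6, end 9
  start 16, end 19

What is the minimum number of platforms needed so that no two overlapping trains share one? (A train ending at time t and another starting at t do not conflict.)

4

Count concurrent intervals with a sweep; the peak is the room count.
starts: [2, 5, 5, 6, 7, 7, 10, 12, 16, 18]
ends:   [4, 6, 9, 10, 10, 11, 11, 13, 19, 19]
s2→1 e4→0 s5→1 s5→2 e6→1 s6→2 s7→3 s7→4  — peak 4.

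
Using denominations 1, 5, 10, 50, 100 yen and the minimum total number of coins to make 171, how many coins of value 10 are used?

2

171 = 1×100 + 1×50 + 2×10 + 1×1
Count of 10: 2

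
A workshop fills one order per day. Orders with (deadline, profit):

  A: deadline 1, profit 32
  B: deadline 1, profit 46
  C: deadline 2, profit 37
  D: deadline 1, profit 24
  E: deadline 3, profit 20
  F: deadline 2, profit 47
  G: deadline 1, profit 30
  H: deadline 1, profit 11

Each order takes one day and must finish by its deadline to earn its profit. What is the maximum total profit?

Take jobs in profit order; each goes to the latest open slot no later than its deadline.
By profit: F(d2,47), B(d1,46), C(d2,37), A(d1,32), G(d1,30), D(d1,24), E(d3,20), H(d1,11)
F→slot 2; B→slot 1; C skipped; A skipped; G skipped; D skipped; E→slot 3; H skipped.
Profit = 46 + 47 + 20 = 113

113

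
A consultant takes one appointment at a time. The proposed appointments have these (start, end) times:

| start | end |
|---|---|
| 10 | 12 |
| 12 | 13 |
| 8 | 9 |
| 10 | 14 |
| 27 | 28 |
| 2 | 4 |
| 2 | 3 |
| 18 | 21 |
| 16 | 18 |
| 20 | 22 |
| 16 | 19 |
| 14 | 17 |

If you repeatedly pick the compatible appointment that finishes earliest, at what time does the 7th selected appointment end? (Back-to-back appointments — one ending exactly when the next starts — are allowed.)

Order by finish time; keep every interval that doesn't clash with the previous kept one.
Sorted by end: (2,3)  (2,4)  (8,9)  (10,12)  (12,13)  (10,14)  (14,17)  (16,18)  (16,19)  (18,21)  (20,22)  (27,28)
take (2,3); take (8,9); take (10,12); take (12,13); skip (10,14); take (14,17); skip (16,18); take (18,21); skip (20,22); take (27,28).
Selected: (2,3) (8,9) (10,12) (12,13) (14,17) (18,21) (27,28)

28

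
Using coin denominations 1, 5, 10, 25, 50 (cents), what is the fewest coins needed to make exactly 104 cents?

104 = 2×50 + 4×1
Total coins = 2 + 4 = 6

6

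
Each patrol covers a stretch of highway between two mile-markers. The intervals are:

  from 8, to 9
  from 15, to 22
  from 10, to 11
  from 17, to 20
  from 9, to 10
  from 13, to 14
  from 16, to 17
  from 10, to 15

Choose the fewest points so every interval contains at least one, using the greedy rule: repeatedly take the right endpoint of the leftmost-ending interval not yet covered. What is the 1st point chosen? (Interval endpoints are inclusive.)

9

Sort by right endpoint; whenever an interval is uncovered, place a point at its right end.
By right end: [8,9]  [9,10]  [10,11]  [13,14]  [10,15]  [16,17]  [17,20]  [15,22]
[8,9] uncovered → point at 9; [10,11] uncovered → point at 11; [13,14] uncovered → point at 14; [16,17] uncovered → point at 17.
Points: 9, 11, 14, 17 (4 total).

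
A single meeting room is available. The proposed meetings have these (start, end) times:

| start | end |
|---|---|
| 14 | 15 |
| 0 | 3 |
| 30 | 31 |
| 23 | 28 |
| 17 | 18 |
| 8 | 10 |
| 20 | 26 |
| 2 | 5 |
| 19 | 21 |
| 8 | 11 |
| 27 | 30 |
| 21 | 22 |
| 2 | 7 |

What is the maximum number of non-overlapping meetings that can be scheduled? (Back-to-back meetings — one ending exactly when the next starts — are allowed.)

8

By end time: (0,3), (2,5), (2,7), (8,10), (8,11), (14,15), (17,18), (19,21), (21,22), (20,26), (23,28), (27,30), (30,31).
Pick (0,3); next start ≥ 3 → (8,10); next start ≥ 10 → (14,15); next start ≥ 15 → (17,18); next start ≥ 18 → (19,21); next start ≥ 21 → (21,22); next start ≥ 22 → (23,28); next start ≥ 28 → (30,31).
Selected 8 meetings.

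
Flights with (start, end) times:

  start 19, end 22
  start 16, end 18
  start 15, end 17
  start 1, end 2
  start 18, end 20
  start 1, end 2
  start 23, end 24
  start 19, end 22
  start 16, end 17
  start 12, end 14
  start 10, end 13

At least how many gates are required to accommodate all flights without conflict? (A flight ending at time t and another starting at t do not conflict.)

3

Count concurrent intervals with a sweep; the peak is the room count.
starts: [1, 1, 10, 12, 15, 16, 16, 18, 19, 19, 23]
ends:   [2, 2, 13, 14, 17, 17, 18, 20, 22, 22, 24]
s1→1 s1→2 e2→1 e2→0 s10→1 s12→2 e13→1 e14→0 s15→1 s16→2 s16→3  — peak 3.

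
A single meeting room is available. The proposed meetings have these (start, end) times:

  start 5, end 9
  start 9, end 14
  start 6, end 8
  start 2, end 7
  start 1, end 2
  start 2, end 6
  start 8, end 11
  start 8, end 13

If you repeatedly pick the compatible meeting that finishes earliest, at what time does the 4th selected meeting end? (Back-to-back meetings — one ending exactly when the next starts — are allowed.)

11

Order by finish time; keep every interval that doesn't clash with the previous kept one.
Sorted by end: (1,2)  (2,6)  (2,7)  (6,8)  (5,9)  (8,11)  (8,13)  (9,14)
take (1,2); take (2,6); skip (2,7); take (6,8); take (8,11); skip (9,14).
Selected: (1,2) (2,6) (6,8) (8,11)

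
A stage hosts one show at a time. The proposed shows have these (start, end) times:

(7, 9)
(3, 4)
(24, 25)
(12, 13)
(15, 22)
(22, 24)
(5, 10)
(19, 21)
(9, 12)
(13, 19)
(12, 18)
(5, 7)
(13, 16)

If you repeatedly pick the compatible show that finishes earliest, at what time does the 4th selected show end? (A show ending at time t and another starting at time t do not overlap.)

12

Sort by end time and greedily take each interval whose start is ≥ the last chosen end.
By end time: (3,4), (5,7), (7,9), (5,10), (9,12), (12,13), (13,16), (12,18), (13,19), (19,21), (15,22), (22,24), (24,25).
Pick (3,4); next start ≥ 4 → (5,7); next start ≥ 7 → (7,9); next start ≥ 9 → (9,12); next start ≥ 12 → (12,13); next start ≥ 13 → (13,16); next start ≥ 16 → (19,21); next start ≥ 21 → (22,24); next start ≥ 24 → (24,25).
Selected: (3,4) (5,7) (7,9) (9,12) (12,13) (13,16) (19,21) (22,24) (24,25)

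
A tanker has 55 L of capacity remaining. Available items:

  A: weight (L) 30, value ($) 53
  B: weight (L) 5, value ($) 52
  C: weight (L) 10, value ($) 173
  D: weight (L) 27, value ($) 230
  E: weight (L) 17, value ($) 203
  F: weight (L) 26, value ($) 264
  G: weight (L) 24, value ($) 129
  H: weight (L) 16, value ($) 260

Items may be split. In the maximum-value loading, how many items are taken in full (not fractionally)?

Sort by value per unit weight and fill in that order.
Order: C (173/10=17.30) > H (260/16=16.25) > E (203/17=11.94) > B (52/5=10.40) > F (264/26=10.15) > D (230/27=8.52) > G (129/24=5.38) > A (53/30=1.77)
Fill: take C (10 @ 173) → take H (16 @ 260) → take E (17 @ 203) → take B (5 @ 52) → take 7/26 of F → 71.08; 55/55 used.
4 item(s) taken whole; one partial (take 7/26 of F).

4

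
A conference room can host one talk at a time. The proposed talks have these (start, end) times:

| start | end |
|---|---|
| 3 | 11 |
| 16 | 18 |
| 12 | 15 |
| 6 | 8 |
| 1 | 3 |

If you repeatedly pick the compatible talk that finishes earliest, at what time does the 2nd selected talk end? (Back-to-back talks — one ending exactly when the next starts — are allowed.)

Sort by end time and greedily take each interval whose start is ≥ the last chosen end.
Sorted by end: (1,3)  (6,8)  (3,11)  (12,15)  (16,18)
take (1,3); take (6,8); take (12,15); take (16,18).
Selected: (1,3) (6,8) (12,15) (16,18)

8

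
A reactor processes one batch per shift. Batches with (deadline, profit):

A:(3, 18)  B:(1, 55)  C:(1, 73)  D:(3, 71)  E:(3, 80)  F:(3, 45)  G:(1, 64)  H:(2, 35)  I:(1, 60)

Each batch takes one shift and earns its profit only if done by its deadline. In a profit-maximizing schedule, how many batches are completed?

3

Take jobs in profit order; each goes to the latest open slot no later than its deadline.
By profit: E(d3,80), C(d1,73), D(d3,71), G(d1,64), I(d1,60), B(d1,55), F(d3,45), H(d2,35), A(d3,18)
E→slot 3; C→slot 1; D→slot 2; G skipped; I skipped; B skipped; F skipped; H skipped; A skipped.
3 of 9 scheduled.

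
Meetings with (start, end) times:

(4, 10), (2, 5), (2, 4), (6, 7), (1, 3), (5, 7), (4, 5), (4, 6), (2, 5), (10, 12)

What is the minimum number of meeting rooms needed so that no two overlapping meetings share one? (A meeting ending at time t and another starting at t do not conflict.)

starts: [1, 2, 2, 2, 4, 4, 4, 5, 6, 10]
ends:   [3, 4, 5, 5, 5, 6, 7, 7, 10, 12]
s1→1 s2→2 s2→3 s2→4 e3→3 e4→2 s4→3 s4→4 s4→5  — peak 5.

5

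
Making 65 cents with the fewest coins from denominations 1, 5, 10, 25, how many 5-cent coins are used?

65 = 2×25 + 1×10 + 1×5
Count of 5: 1

1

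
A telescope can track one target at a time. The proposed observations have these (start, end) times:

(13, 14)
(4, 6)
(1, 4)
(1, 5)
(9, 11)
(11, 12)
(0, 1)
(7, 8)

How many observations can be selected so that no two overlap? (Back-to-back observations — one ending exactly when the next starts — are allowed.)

7

By end time: (0,1), (1,4), (1,5), (4,6), (7,8), (9,11), (11,12), (13,14).
Pick (0,1); next start ≥ 1 → (1,4); next start ≥ 4 → (4,6); next start ≥ 6 → (7,8); next start ≥ 8 → (9,11); next start ≥ 11 → (11,12); next start ≥ 12 → (13,14).
Selected 7 observations.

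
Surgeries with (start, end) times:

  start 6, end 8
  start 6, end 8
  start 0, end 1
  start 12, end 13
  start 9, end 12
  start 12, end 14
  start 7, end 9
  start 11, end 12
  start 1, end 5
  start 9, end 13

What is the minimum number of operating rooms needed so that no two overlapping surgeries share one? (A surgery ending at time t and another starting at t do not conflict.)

Count concurrent intervals with a sweep; the peak is the room count.
Events (time:±→running): 0:+→1 1:-→0 1:+→1 5:-→0 6:+→1 6:+→2 7:+→3 … peak 3.

3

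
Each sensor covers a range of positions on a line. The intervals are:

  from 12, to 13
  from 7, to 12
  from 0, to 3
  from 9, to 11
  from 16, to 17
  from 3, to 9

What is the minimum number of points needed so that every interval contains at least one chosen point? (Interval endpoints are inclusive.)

By right end: [0,3]  [3,9]  [9,11]  [7,12]  [12,13]  [16,17]
[0,3] uncovered → point at 3; [9,11] uncovered → point at 11; [12,13] uncovered → point at 13; [16,17] uncovered → point at 17.
Points: 3, 11, 13, 17 (4 total).

4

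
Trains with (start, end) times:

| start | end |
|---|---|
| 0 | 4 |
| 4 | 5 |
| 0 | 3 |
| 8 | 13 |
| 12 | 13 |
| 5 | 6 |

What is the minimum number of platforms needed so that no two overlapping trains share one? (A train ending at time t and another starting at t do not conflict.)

The answer is the maximum number of intervals overlapping at any instant.
starts: [0, 0, 4, 5, 8, 12]
ends:   [3, 4, 5, 6, 13, 13]
s0→1 s0→2  — peak 2.

2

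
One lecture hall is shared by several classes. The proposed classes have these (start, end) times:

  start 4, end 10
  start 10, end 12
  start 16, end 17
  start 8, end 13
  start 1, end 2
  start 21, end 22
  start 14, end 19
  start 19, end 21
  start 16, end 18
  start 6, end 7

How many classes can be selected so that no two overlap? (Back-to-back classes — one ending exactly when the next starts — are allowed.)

6

By end time: (1,2), (6,7), (4,10), (10,12), (8,13), (16,17), (16,18), (14,19), (19,21), (21,22).
Pick (1,2); next start ≥ 2 → (6,7); next start ≥ 7 → (10,12); next start ≥ 12 → (16,17); next start ≥ 17 → (19,21); next start ≥ 21 → (21,22).
Selected 6 classes.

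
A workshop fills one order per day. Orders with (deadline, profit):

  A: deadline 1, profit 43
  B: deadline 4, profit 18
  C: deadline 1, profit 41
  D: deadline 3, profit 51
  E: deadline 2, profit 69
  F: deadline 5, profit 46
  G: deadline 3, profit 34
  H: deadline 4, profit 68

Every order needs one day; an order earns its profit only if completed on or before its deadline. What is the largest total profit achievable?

277

Take jobs in profit order; each goes to the latest open slot no later than its deadline.
By profit: E(d2,69), H(d4,68), D(d3,51), F(d5,46), A(d1,43), C(d1,41), G(d3,34), B(d4,18)
E→slot 2; H→slot 4; D→slot 3; F→slot 5; A→slot 1; C skipped; G skipped; B skipped.
Profit = 43 + 69 + 51 + 68 + 46 = 277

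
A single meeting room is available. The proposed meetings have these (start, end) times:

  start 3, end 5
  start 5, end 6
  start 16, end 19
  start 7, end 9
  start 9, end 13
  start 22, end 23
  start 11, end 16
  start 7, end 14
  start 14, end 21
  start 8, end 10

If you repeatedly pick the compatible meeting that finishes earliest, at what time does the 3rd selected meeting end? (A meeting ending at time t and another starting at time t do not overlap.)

9

Sorted by end: (3,5)  (5,6)  (7,9)  (8,10)  (9,13)  (7,14)  (11,16)  (16,19)  (14,21)  (22,23)
take (3,5); take (5,6); take (7,9); take (9,13); take (16,19); take (22,23).
Selected: (3,5) (5,6) (7,9) (9,13) (16,19) (22,23)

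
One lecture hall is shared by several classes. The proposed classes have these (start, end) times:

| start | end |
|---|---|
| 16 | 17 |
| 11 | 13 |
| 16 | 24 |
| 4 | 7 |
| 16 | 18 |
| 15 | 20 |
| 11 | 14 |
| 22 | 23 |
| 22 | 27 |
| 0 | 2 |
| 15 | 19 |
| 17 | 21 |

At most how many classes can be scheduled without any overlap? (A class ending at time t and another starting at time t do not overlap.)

By end time: (0,2), (4,7), (11,13), (11,14), (16,17), (16,18), (15,19), (15,20), (17,21), (22,23), (16,24), (22,27).
Pick (0,2); next start ≥ 2 → (4,7); next start ≥ 7 → (11,13); next start ≥ 13 → (16,17); next start ≥ 17 → (17,21); next start ≥ 21 → (22,23).
Selected 6 classes.

6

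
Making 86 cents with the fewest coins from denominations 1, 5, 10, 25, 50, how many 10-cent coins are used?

Greedy: take as many of the largest coin as possible, then repeat with the remainder.
86 − 1×50→36 − 1×25→11 − 1×10→1 − 1×1→0
Count of 10: 1

1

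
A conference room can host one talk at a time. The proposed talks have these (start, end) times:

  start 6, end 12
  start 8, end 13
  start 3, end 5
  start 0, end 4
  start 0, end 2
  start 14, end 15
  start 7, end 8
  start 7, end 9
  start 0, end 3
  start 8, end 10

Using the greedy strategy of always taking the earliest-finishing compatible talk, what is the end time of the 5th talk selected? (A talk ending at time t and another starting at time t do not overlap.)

15

Sort by end time and greedily take each interval whose start is ≥ the last chosen end.
By end time: (0,2), (0,3), (0,4), (3,5), (7,8), (7,9), (8,10), (6,12), (8,13), (14,15).
Pick (0,2); next start ≥ 2 → (3,5); next start ≥ 5 → (7,8); next start ≥ 8 → (8,10); next start ≥ 10 → (14,15).
Selected: (0,2) (3,5) (7,8) (8,10) (14,15)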